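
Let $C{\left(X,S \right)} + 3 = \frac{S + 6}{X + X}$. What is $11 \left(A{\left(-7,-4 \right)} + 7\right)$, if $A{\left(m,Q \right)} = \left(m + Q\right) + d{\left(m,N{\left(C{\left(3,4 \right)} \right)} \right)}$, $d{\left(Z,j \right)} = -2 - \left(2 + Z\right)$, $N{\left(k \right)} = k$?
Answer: $-11$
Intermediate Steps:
$C{\left(X,S \right)} = -3 + \frac{6 + S}{2 X}$ ($C{\left(X,S \right)} = -3 + \frac{S + 6}{X + X} = -3 + \frac{6 + S}{2 X}$)
$d{\left(Z,j \right)} = -4 - Z$
$A{\left(m,Q \right)} = -4 + Q$ ($A{\left(m,Q \right)} = \left(m + Q\right) - \left(4 + m\right) = \left(Q + m\right) - \left(4 + m\right) = -4 + Q$)
$11 \left(A{\left(-7,-4 \right)} + 7\right) = 11 \left(\left(-4 - 4\right) + 7\right) = 11 \left(-8 + 7\right) = 11 \left(-1\right) = -11$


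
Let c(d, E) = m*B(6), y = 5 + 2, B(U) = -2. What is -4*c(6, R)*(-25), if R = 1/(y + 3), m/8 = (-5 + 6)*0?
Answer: 0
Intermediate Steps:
y = 7
m = 0 (m = 8*((-5 + 6)*0) = 8*(1*0) = 8*0 = 0)
R = 1/10 (R = 1/(7 + 3) = 1/10 ≈ 0.10000)
c(d, E) = 0 (c(d, E) = 0*(-2) = 0)
-4*c(6, R)*(-25) = -4*0*(-25) = 0*(-25) = 0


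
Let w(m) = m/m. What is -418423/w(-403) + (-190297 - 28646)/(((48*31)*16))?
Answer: -3320677909/7936 ≈ -4.1843e+5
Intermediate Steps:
w(m) = 1
-418423/w(-403) + (-190297 - 28646)/(((48*31)*16)) = -418423/1 + (-190297 - 28646)/(((48*31)*16)) = -418423*1 - 218943/(1488*16) = -418423 - 218943/23808 = -418423 - 218943*1/23808 = -418423 - 72981/7936 = -3320677909/7936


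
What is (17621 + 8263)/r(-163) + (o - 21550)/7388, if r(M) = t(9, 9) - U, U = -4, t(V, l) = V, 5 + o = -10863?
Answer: 95404779/48022 ≈ 1986.7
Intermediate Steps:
o = -10868 (o = -5 - 10863 = -10868)
r(M) = 13 (r(M) = 9 - 1*(-4) = 9 + 4 = 13)
(17621 + 8263)/r(-163) + (o - 21550)/7388 = (17621 + 8263)/13 + (-10868 - 21550)/7388 = 25884*(1/13) - 32418*1/7388 = 25884/13 - 16209/3694 = 95404779/48022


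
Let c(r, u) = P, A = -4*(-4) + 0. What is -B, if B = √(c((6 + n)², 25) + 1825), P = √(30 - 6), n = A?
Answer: -√(1825 + 2*√6) ≈ -42.777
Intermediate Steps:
A = 16 (A = 16 + 0 = 16)
n = 16
P = 2*√6 (P = √24 = 2*√6 ≈ 4.8990)
c(r, u) = 2*√6
B = √(1825 + 2*√6) (B = √(2*√6 + 1825) = √(1825 + 2*√6) ≈ 42.777)
-B = -√(1825 + 2*√6)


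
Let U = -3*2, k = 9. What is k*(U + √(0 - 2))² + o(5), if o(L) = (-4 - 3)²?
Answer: 355 - 108*I*√2 ≈ 355.0 - 152.74*I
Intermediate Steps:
U = -6
o(L) = 49 (o(L) = (-7)² = 49)
k*(U + √(0 - 2))² + o(5) = 9*(-6 + √(0 - 2))² + 49 = 9*(-6 + √(-2))² + 49 = 9*(-6 + I*√2)² + 49 = 49 + 9*(-6 + I*√2)²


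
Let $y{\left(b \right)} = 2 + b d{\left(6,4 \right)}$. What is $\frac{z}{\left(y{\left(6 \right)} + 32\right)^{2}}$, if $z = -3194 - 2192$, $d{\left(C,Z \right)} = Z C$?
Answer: $- \frac{2693}{15842} \approx -0.16999$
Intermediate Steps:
$d{\left(C,Z \right)} = C Z$
$y{\left(b \right)} = 2 + 24 b$ ($y{\left(b \right)} = 2 + b 6 \cdot 4 = 2 + b 24 = 2 + 24 b$)
$z = -5386$
$\frac{z}{\left(y{\left(6 \right)} + 32\right)^{2}} = - \frac{5386}{\left(\left(2 + 24 \cdot 6\right) + 32\right)^{2}} = - \frac{5386}{\left(\left(2 + 144\right) + 32\right)^{2}} = - \frac{5386}{\left(146 + 32\right)^{2}} = - \frac{5386}{178^{2}} = - \frac{5386}{31684} = \left(-5386\right) \frac{1}{31684} = - \frac{2693}{15842}$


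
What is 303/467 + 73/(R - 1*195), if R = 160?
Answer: -23486/16345 ≈ -1.4369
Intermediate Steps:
303/467 + 73/(R - 1*195) = 303/467 + 73/(160 - 1*195) = 303*(1/467) + 73/(160 - 195) = 303/467 + 73/(-35) = 303/467 + 73*(-1/35) = 303/467 - 73/35 = -23486/16345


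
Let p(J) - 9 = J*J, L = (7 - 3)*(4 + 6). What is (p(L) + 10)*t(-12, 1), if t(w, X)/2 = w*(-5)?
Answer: 194280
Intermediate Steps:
L = 40 (L = 4*10 = 40)
t(w, X) = -10*w (t(w, X) = 2*(w*(-5)) = 2*(-5*w) = -10*w)
p(J) = 9 + J² (p(J) = 9 + J*J = 9 + J²)
(p(L) + 10)*t(-12, 1) = ((9 + 40²) + 10)*(-10*(-12)) = ((9 + 1600) + 10)*120 = (1609 + 10)*120 = 1619*120 = 194280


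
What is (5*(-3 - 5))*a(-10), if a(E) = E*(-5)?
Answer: -2000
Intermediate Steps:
a(E) = -5*E
(5*(-3 - 5))*a(-10) = (5*(-3 - 5))*(-5*(-10)) = (5*(-8))*50 = -40*50 = -2000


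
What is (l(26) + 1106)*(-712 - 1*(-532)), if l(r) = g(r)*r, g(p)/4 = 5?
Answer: -292680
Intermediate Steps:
g(p) = 20 (g(p) = 4*5 = 20)
l(r) = 20*r
(l(26) + 1106)*(-712 - 1*(-532)) = (20*26 + 1106)*(-712 - 1*(-532)) = (520 + 1106)*(-712 + 532) = 1626*(-180) = -292680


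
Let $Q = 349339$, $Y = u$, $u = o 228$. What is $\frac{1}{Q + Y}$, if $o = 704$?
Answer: $\frac{1}{509851} \approx 1.9614 \cdot 10^{-6}$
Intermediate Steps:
$u = 160512$ ($u = 704 \cdot 228 = 160512$)
$Y = 160512$
$\frac{1}{Q + Y} = \frac{1}{349339 + 160512} = \frac{1}{509851}$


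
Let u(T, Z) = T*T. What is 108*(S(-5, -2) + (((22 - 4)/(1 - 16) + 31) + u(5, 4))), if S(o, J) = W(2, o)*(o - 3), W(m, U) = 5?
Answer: 7992/5 ≈ 1598.4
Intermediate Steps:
u(T, Z) = T**2
S(o, J) = -15 + 5*o (S(o, J) = 5*(o - 3) = 5*(-3 + o) = -15 + 5*o)
108*(S(-5, -2) + (((22 - 4)/(1 - 16) + 31) + u(5, 4))) = 108*((-15 + 5*(-5)) + (((22 - 4)/(1 - 16) + 31) + 5**2)) = 108*((-15 - 25) + ((18/(-15) + 31) + 25)) = 108*(-40 + ((18*(-1/15) + 31) + 25)) = 108*(-40 + ((-6/5 + 31) + 25)) = 108*(-40 + (149/5 + 25)) = 108*(-40 + 274/5) = 108*(74/5) = 7992/5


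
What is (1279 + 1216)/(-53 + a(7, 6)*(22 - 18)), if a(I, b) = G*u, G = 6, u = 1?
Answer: -2495/29 ≈ -86.034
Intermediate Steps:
a(I, b) = 6 (a(I, b) = 6*1 = 6)
(1279 + 1216)/(-53 + a(7, 6)*(22 - 18)) = (1279 + 1216)/(-53 + 6*(22 - 18)) = 2495/(-53 + 6*4) = 2495/(-53 + 24) = 2495/(-29) = 2495*(-1/29) = -2495/29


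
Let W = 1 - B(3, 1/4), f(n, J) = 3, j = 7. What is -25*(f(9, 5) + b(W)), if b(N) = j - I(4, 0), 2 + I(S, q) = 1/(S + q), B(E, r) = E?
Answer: -1175/4 ≈ -293.75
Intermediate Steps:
I(S, q) = -2 + 1/(S + q)
W = -2 (W = 1 - 1*3 = 1 - 3 = -2)
b(N) = 35/4 (b(N) = 7 - (1 - 2*4 - 2*0)/(4 + 0) = 7 - (1 - 8 + 0)/4 = 7 - (-7)/4 = 7 - 1*(-7/4) = 7 + 7/4 = 35/4)
-25*(f(9, 5) + b(W)) = -25*(3 + 35/4) = -25*47/4 = -1175/4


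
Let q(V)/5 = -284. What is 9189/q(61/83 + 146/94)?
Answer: -9189/1420 ≈ -6.4711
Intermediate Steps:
q(V) = -1420 (q(V) = 5*(-284) = -1420)
9189/q(61/83 + 146/94) = 9189/(-1420) = 9189*(-1/1420) = -9189/1420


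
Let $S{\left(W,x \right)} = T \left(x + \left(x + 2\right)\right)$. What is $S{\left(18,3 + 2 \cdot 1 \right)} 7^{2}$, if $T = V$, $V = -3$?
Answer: $-1764$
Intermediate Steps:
$T = -3$
$S{\left(W,x \right)} = -6 - 6 x$ ($S{\left(W,x \right)} = - 3 \left(x + \left(x + 2\right)\right) = - 3 \left(x + \left(2 + x\right)\right) = - 3 \left(2 + 2 x\right) = -6 - 6 x$)
$S{\left(18,3 + 2 \cdot 1 \right)} 7^{2} = \left(-6 - 6 \left(3 + 2 \cdot 1\right)\right) 7^{2} = \left(-6 - 6 \left(3 + 2\right)\right) 49 = \left(-6 - 30\right) 49 = \left(-36\right) 49 = -1764$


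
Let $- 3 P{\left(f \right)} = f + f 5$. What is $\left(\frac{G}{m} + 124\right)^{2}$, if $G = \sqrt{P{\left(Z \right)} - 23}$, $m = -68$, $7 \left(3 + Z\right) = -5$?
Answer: $\frac{\left(59024 - i \sqrt{763}\right)^{2}}{226576} \approx 15376.0 - 14.392 i$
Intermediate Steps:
$Z = - \frac{26}{7}$ ($Z = -3 + \frac{1}{7} \left(-5\right) = -3 - \frac{5}{7} = - \frac{26}{7} \approx -3.7143$)
$P{\left(f \right)} = - 2 f$ ($P{\left(f \right)} = - \frac{f + f 5}{3} = - \frac{f + 5 f}{3} = - \frac{6 f}{3} = - 2 f$)
$G = \frac{i \sqrt{763}}{7}$ ($G = \sqrt{\left(-2\right) \left(- \frac{26}{7}\right) - 23} = \sqrt{\frac{52}{7} - 23} = \sqrt{- \frac{109}{7}} = \frac{i \sqrt{763}}{7} \approx 3.9461 i$)
$\left(\frac{G}{m} + 124\right)^{2} = \left(\frac{\frac{1}{7} i \sqrt{763}}{-68} + 124\right)^{2} = \left(\frac{i \sqrt{763}}{7} \left(- \frac{1}{68}\right) + 124\right)^{2} = \left(- \frac{i \sqrt{763}}{476} + 124\right)^{2} = \left(124 - \frac{i \sqrt{763}}{476}\right)^{2}$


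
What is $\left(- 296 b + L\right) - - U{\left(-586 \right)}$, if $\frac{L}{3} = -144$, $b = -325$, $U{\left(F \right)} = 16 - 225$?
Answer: $95559$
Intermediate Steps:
$U{\left(F \right)} = -209$ ($U{\left(F \right)} = 16 - 225 = -209$)
$L = -432$ ($L = 3 \left(-144\right) = -432$)
$\left(- 296 b + L\right) - - U{\left(-586 \right)} = \left(\left(-296\right) \left(-325\right) - 432\right) - \left(-1\right) \left(-209\right) = \left(96200 - 432\right) - 209 = 95768 - 209 = 95559$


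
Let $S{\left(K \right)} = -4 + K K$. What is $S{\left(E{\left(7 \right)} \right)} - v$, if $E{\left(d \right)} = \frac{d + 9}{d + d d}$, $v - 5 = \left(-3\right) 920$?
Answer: $\frac{134803}{49} \approx 2751.1$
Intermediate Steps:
$v = -2755$ ($v = 5 - 2760 = -2755$)
$E{\left(d \right)} = \frac{9 + d}{d + d^{2}}$
$S{\left(K \right)} = -4 + K^{2}$
$S{\left(E{\left(7 \right)} \right)} - v = \left(-4 + \left(\frac{9 + 7}{7 \left(1 + 7\right)}\right)^{2}\right) - -2755 = \left(-4 + \left(\frac{1}{7} \cdot \frac{1}{8} \cdot 16\right)^{2}\right) + 2755 = \left(-4 + \left(\frac{2}{7}\right)^{2}\right) + 2755 = \left(-4 + \frac{4}{49}\right) + 2755 = - \frac{192}{49} + 2755 = \frac{134803}{49}$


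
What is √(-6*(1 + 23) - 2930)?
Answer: I*√3074 ≈ 55.444*I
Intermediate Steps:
√(-6*(1 + 23) - 2930) = √(-6*24 - 2930) = √(-144 - 2930) = √(-3074) = I*√3074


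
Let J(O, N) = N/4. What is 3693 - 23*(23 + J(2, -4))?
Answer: 3187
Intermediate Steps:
J(O, N) = N/4 (J(O, N) = N*(¼) = N/4)
3693 - 23*(23 + J(2, -4)) = 3693 - 23*(23 + (¼)*(-4)) = 3693 - 23*(23 - 1) = 3693 - 23*22 = 3693 - 1*506 = 3693 - 506 = 3187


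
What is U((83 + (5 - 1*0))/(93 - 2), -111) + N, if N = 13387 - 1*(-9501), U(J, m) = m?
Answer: 22777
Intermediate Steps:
N = 22888 (N = 13387 + 9501 = 22888)
U((83 + (5 - 1*0))/(93 - 2), -111) + N = -111 + 22888 = 22777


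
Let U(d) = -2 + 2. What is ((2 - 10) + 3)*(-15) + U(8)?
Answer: 75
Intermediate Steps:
U(d) = 0
((2 - 10) + 3)*(-15) + U(8) = ((2 - 10) + 3)*(-15) + 0 = (-8 + 3)*(-15) + 0 = -5*(-15) + 0 = 75 + 0 = 75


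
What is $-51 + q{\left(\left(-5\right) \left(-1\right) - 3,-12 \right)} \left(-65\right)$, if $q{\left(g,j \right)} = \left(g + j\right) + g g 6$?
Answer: $-961$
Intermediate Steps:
$q{\left(g,j \right)} = g + j + 6 g^{2}$ ($q{\left(g,j \right)} = \left(g + j\right) + g^{2} \cdot 6 = \left(g + j\right) + 6 g^{2} = g + j + 6 g^{2}$)
$-51 + q{\left(\left(-5\right) \left(-1\right) - 3,-12 \right)} \left(-65\right) = -51 + \left(\left(\left(-5\right) \left(-1\right) - 3\right) - 12 + 6 \left(\left(-5\right) \left(-1\right) - 3\right)^{2}\right) \left(-65\right) = -51 + \left(\left(5 - 3\right) - 12 + 6 \left(5 - 3\right)^{2}\right) \left(-65\right) = -51 + \left(2 - 12 + 6 \cdot 2^{2}\right) \left(-65\right) = -51 + \left(2 - 12 + 6 \cdot 4\right) \left(-65\right) = -51 + \left(2 - 12 + 24\right) \left(-65\right) = -51 + 14 \left(-65\right) = -51 - 910 = -961$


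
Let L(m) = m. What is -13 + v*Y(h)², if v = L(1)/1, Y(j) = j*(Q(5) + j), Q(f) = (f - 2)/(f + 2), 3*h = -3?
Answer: -621/49 ≈ -12.673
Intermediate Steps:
h = -1 (h = (⅓)*(-3) = -1)
Q(f) = (-2 + f)/(2 + f)
Y(j) = j*(3/7 + j) (Y(j) = j*((-2 + 5)/(2 + 5) + j) = j*(3/7 + j))
v = 1 (v = 1/1 = 1*1 = 1)
-13 + v*Y(h)² = -13 + 1*((⅐)*(-1)*(3 + 7*(-1)))² = -13 + 1*((⅐)*(-1)*(3 - 7))² = -13 + 1*((⅐)*(-1)*(-4))² = -13 + 1*(4/7)² = -13 + 1*(16/49) = -13 + 16/49 = -621/49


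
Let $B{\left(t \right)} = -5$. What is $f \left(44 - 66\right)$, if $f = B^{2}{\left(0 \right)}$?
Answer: $-550$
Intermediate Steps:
$f = 25$ ($f = \left(-5\right)^{2} = 25$)
$f \left(44 - 66\right) = 25 \left(44 - 66\right) = 25 \left(-22\right) = -550$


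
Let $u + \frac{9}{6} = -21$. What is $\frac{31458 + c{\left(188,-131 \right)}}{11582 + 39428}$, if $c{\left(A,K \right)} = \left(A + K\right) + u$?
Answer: $\frac{12597}{20404} \approx 0.61738$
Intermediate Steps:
$u = - \frac{45}{2}$ ($u = - \frac{3}{2} - 21 = - \frac{45}{2} \approx -22.5$)
$c{\left(A,K \right)} = - \frac{45}{2} + A + K$ ($c{\left(A,K \right)} = \left(A + K\right) - \frac{45}{2} = - \frac{45}{2} + A + K$)
$\frac{31458 + c{\left(188,-131 \right)}}{11582 + 39428} = \frac{31458 - - \frac{69}{2}}{11582 + 39428} = \frac{31458 + \frac{69}{2}}{51010} = \frac{62985}{2} \cdot \frac{1}{51010} = \frac{12597}{20404}$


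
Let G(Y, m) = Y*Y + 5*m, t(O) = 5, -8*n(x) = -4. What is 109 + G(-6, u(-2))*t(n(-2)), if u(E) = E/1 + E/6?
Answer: 692/3 ≈ 230.67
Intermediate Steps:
u(E) = 7*E/6 (u(E) = E*1 + E*(⅙) = E + E/6 = 7*E/6)
n(x) = ½ (n(x) = -⅛*(-4) = ½)
G(Y, m) = Y² + 5*m
109 + G(-6, u(-2))*t(n(-2)) = 109 + ((-6)² + 5*((7/6)*(-2)))*5 = 109 + (36 + 5*(-7/3))*5 = 109 + (36 - 35/3)*5 = 109 + (73/3)*5 = 109 + 365/3 = 692/3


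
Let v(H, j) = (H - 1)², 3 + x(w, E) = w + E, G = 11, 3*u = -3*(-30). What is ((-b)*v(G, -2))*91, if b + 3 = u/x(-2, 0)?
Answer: 81900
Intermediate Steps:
u = 30 (u = (-3*(-30))/3 = (⅓)*90 = 30)
x(w, E) = -3 + E + w (x(w, E) = -3 + (w + E) = -3 + (E + w) = -3 + E + w)
v(H, j) = (-1 + H)²
b = -9 (b = -3 + 30/(-3 + 0 - 2) = -3 + 30/(-5) = -3 + 30*(-⅕) = -3 - 6 = -9)
((-b)*v(G, -2))*91 = ((-1*(-9))*(-1 + 11)²)*91 = (9*10²)*91 = (9*100)*91 = 900*91 = 81900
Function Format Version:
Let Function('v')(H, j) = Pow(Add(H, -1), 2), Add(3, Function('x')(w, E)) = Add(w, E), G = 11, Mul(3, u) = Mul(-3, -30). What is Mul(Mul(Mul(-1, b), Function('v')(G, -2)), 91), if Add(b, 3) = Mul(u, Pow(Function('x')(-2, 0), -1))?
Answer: 81900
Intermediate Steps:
u = 30 (u = Mul(Rational(1, 3), Mul(-3, -30)) = Mul(Rational(1, 3), 90) = 30)
Function('x')(w, E) = Add(-3, E, w) (Function('x')(w, E) = Add(-3, Add(w, E)) = Add(-3, Add(E, w)) = Add(-3, E, w))
Function('v')(H, j) = Pow(Add(-1, H), 2)
b = -9 (b = Add(-3, Mul(30, Pow(Add(-3, 0, -2), -1))) = Add(-3, Mul(30, Pow(-5, -1))) = Add(-3, Mul(30, Rational(-1, 5))) = Add(-3, -6) = -9)
Mul(Mul(Mul(-1, b), Function('v')(G, -2)), 91) = Mul(Mul(Mul(-1, -9), Pow(Add(-1, 11), 2)), 91) = Mul(Mul(9, Pow(10, 2)), 91) = Mul(Mul(9, 100), 91) = Mul(900, 91) = 81900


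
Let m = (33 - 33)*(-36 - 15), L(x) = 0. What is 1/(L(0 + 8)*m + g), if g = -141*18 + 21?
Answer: -1/2517 ≈ -0.00039730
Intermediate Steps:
m = 0 (m = 0*(-51) = 0)
g = -2517 (g = -2538 + 21 = -2517)
1/(L(0 + 8)*m + g) = 1/(0*0 - 2517) = 1/(0 - 2517) = 1/(-2517) = -1/2517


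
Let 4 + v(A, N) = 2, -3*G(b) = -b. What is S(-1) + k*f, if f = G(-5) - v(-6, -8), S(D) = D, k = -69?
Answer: -24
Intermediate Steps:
G(b) = b/3 (G(b) = -(-1)*b/3 = b/3)
v(A, N) = -2 (v(A, N) = -4 + 2 = -2)
f = 1/3 (f = (1/3)*(-5) - 1*(-2) = -5/3 + 2 = 1/3 ≈ 0.33333)
S(-1) + k*f = -1 - 69*1/3 = -1 - 23 = -24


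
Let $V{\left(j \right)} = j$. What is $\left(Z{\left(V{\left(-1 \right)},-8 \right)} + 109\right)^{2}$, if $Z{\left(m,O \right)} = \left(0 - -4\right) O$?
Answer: $5929$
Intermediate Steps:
$Z{\left(m,O \right)} = 4 O$ ($Z{\left(m,O \right)} = \left(0 + 4\right) O = 4 O$)
$\left(Z{\left(V{\left(-1 \right)},-8 \right)} + 109\right)^{2} = \left(4 \left(-8\right) + 109\right)^{2} = \left(-32 + 109\right)^{2} = 77^{2} = 5929$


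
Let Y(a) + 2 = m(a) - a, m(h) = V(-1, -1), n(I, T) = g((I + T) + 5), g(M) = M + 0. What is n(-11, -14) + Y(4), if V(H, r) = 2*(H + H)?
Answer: -30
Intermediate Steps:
V(H, r) = 4*H (V(H, r) = 2*(2*H) = 4*H)
g(M) = M
n(I, T) = 5 + I + T (n(I, T) = (I + T) + 5 = 5 + I + T)
m(h) = -4 (m(h) = 4*(-1) = -4)
Y(a) = -6 - a (Y(a) = -2 + (-4 - a) = -6 - a)
n(-11, -14) + Y(4) = (5 - 11 - 14) + (-6 - 1*4) = -20 + (-6 - 4) = -20 - 10 = -30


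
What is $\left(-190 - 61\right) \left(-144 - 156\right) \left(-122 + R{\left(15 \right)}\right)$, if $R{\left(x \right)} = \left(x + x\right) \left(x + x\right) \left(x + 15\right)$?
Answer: $2023913400$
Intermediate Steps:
$R{\left(x \right)} = 4 x^{2} \left(15 + x\right)$ ($R{\left(x \right)} = 2 x 2 x \left(15 + x\right) = 4 x^{2} \left(15 + x\right)$)
$\left(-190 - 61\right) \left(-144 - 156\right) \left(-122 + R{\left(15 \right)}\right) = \left(-190 - 61\right) \left(-144 - 156\right) \left(-122 + 4 \cdot 15^{2} \left(15 + 15\right)\right) = \left(-251\right) \left(-300\right) \left(-122 + 4 \cdot 225 \cdot 30\right) = 75300 \left(-122 + 27000\right) = 75300 \cdot 26878 = 2023913400$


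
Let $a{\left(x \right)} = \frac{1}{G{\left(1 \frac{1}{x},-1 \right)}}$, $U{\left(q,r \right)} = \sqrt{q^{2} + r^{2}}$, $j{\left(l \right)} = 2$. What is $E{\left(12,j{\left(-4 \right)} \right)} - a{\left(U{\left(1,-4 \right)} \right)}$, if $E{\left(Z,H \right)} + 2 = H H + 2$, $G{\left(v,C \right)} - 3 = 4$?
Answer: $\frac{27}{7} \approx 3.8571$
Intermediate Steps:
$G{\left(v,C \right)} = 7$ ($G{\left(v,C \right)} = 3 + 4 = 7$)
$E{\left(Z,H \right)} = H^{2}$ ($E{\left(Z,H \right)} = -2 + \left(H H + 2\right) = -2 + \left(H^{2} + 2\right) = -2 + \left(2 + H^{2}\right) = H^{2}$)
$a{\left(x \right)} = \frac{1}{7}$
$E{\left(12,j{\left(-4 \right)} \right)} - a{\left(U{\left(1,-4 \right)} \right)} = 2^{2} - \frac{1}{7} = 4 - \frac{1}{7} = \frac{27}{7}$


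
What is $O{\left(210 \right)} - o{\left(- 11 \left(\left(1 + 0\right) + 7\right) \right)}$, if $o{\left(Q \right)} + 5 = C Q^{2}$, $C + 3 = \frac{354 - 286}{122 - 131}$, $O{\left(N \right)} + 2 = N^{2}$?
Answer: $\frac{1132607}{9} \approx 1.2585 \cdot 10^{5}$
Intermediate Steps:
$O{\left(N \right)} = -2 + N^{2}$
$C = - \frac{95}{9}$ ($C = -3 + \frac{354 - 286}{122 - 131} = -3 + \frac{68}{-9} = -3 + 68 \left(- \frac{1}{9}\right) = -3 - \frac{68}{9} = - \frac{95}{9} \approx -10.556$)
$o{\left(Q \right)} = -5 - \frac{95 Q^{2}}{9}$
$O{\left(210 \right)} - o{\left(- 11 \left(\left(1 + 0\right) + 7\right) \right)} = \left(-2 + 210^{2}\right) - \left(-5 - \frac{95 \left(- 11 \left(\left(1 + 0\right) + 7\right)\right)^{2}}{9}\right) = \left(-2 + 44100\right) - \left(-5 - \frac{95 \left(- 11 \left(1 + 7\right)\right)^{2}}{9}\right) = 44098 - \left(-5 - \frac{95 \left(\left(-11\right) 8\right)^{2}}{9}\right) = 44098 - \left(-5 - \frac{95 \left(-88\right)^{2}}{9}\right) = 44098 - \left(-5 - \frac{735680}{9}\right) = 44098 - - \frac{735725}{9} = 44098 + \frac{735725}{9} = \frac{1132607}{9}$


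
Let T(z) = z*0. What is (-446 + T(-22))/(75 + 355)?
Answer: -223/215 ≈ -1.0372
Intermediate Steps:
T(z) = 0
(-446 + T(-22))/(75 + 355) = (-446 + 0)/(75 + 355) = -446/430 = -446*1/430 = -223/215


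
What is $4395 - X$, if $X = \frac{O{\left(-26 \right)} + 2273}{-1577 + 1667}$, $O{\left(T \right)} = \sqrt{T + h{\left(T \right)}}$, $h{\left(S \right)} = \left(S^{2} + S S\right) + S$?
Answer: $\frac{393277}{90} - \frac{\sqrt{13}}{9} \approx 4369.3$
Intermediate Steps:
$h{\left(S \right)} = S + 2 S^{2}$ ($h{\left(S \right)} = \left(S^{2} + S^{2}\right) + S = 2 S^{2} + S = S + 2 S^{2}$)
$O{\left(T \right)} = \sqrt{T + T \left(1 + 2 T\right)}$
$X = \frac{2273}{90} + \frac{\sqrt{13}}{9}$ ($X = \frac{\sqrt{2} \sqrt{- 26 \left(1 - 26\right)} + 2273}{-1577 + 1667} = \frac{\sqrt{2} \sqrt{\left(-26\right) \left(-25\right)} + 2273}{90} = \left(\sqrt{2} \sqrt{650} + 2273\right) \frac{1}{90} = \left(\sqrt{2} \cdot 5 \sqrt{26} + 2273\right) \frac{1}{90} = \left(10 \sqrt{13} + 2273\right) \frac{1}{90} = \left(2273 + 10 \sqrt{13}\right) \frac{1}{90} = \frac{2273}{90} + \frac{\sqrt{13}}{9} \approx 25.656$)
$4395 - X = 4395 - \left(\frac{2273}{90} + \frac{\sqrt{13}}{9}\right) = \frac{393277}{90} - \frac{\sqrt{13}}{9}$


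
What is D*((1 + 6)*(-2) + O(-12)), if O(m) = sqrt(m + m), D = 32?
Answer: -448 + 64*I*sqrt(6) ≈ -448.0 + 156.77*I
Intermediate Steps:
O(m) = sqrt(2)*sqrt(m) (O(m) = sqrt(2*m) = sqrt(2)*sqrt(m))
D*((1 + 6)*(-2) + O(-12)) = 32*((1 + 6)*(-2) + sqrt(2)*sqrt(-12)) = 32*(7*(-2) + sqrt(2)*(2*I*sqrt(3))) = 32*(-14 + 2*I*sqrt(6)) = -448 + 64*I*sqrt(6)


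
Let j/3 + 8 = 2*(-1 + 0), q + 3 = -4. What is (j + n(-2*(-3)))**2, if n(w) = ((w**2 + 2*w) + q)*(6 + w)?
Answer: 213444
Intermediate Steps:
q = -7 (q = -3 - 4 = -7)
j = -30 (j = -24 + 3*(2*(-1 + 0)) = -24 + 3*(2*(-1)) = -24 + 3*(-2) = -24 - 6 = -30)
n(w) = (6 + w)*(-7 + w**2 + 2*w) (n(w) = ((w**2 + 2*w) - 7)*(6 + w) = (-7 + w**2 + 2*w)*(6 + w) = (6 + w)*(-7 + w**2 + 2*w))
(j + n(-2*(-3)))**2 = (-30 + (-42 + (-2*(-3))**3 + 5*(-2*(-3)) + 8*(-2*(-3))**2))**2 = (-30 + (-42 + 6**3 + 5*6 + 8*6**2))**2 = (-30 + (-42 + 216 + 30 + 8*36))**2 = (-30 + (-42 + 216 + 30 + 288))**2 = (-30 + 492)**2 = 462**2 = 213444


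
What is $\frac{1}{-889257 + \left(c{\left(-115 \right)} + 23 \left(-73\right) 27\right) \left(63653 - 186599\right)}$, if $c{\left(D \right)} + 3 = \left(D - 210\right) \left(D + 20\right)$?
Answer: $\frac{1}{1777032849} \approx 5.6274 \cdot 10^{-10}$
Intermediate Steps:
$c{\left(D \right)} = -3 + \left(-210 + D\right) \left(20 + D\right)$ ($c{\left(D \right)} = -3 + \left(D - 210\right) \left(D + 20\right) = -3 + \left(-210 + D\right) \left(20 + D\right)$)
$\frac{1}{-889257 + \left(c{\left(-115 \right)} + 23 \left(-73\right) 27\right) \left(63653 - 186599\right)} = \frac{1}{-889257 + \left(\left(-4203 + \left(-115\right)^{2} - -21850\right) + 23 \left(-73\right) 27\right) \left(63653 - 186599\right)} = \frac{1}{-889257 + \left(\left(-4203 + 13225 + 21850\right) - 45333\right) \left(-122946\right)} = \frac{1}{-889257 + \left(30872 - 45333\right) \left(-122946\right)} = \frac{1}{-889257 - -1777922106} = \frac{1}{-889257 + 1777922106} = \frac{1}{1777032849}$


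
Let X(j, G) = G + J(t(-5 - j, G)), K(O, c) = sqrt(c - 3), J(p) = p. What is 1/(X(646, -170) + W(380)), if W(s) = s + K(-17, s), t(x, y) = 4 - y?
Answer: 384/147079 - sqrt(377)/147079 ≈ 0.0024788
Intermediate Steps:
K(O, c) = sqrt(-3 + c)
X(j, G) = 4 (X(j, G) = G + (4 - G) = 4)
W(s) = s + sqrt(-3 + s)
1/(X(646, -170) + W(380)) = 1/(4 + (380 + sqrt(-3 + 380))) = 1/(4 + (380 + sqrt(377))) = 1/(384 + sqrt(377))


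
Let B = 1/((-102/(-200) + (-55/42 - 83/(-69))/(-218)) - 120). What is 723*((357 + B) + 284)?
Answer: 72884315160876/157269107 ≈ 4.6344e+5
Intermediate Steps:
B = -1316175/157269107 (B = 1/((-102*(-1/200) + (-55*1/42 - 83*(-1/69))*(-1/218)) - 120) = 1/((51/100 + (-55/42 + 83/69)*(-1/218)) - 120) = 1/((51/100 - 103/966*(-1/218)) - 120) = 1/((51/100 + 103/210588) - 120) = 1/(671893/1316175 - 120) = 1/(-157269107/1316175) = -1316175/157269107 ≈ -0.0083689)
723*((357 + B) + 284) = 723*((357 - 1316175/157269107) + 284) = 723*(56143755024/157269107 + 284) = 723*(100808181412/157269107) = 72884315160876/157269107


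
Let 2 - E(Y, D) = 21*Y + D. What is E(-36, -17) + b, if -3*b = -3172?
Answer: 5497/3 ≈ 1832.3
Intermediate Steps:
b = 3172/3 (b = -⅓*(-3172) = 3172/3 ≈ 1057.3)
E(Y, D) = 2 - D - 21*Y (E(Y, D) = 2 - (21*Y + D) = 2 - (D + 21*Y) = 2 + (-D - 21*Y) = 2 - D - 21*Y)
E(-36, -17) + b = (2 - 1*(-17) - 21*(-36)) + 3172/3 = (2 + 17 + 756) + 3172/3 = 775 + 3172/3 = 5497/3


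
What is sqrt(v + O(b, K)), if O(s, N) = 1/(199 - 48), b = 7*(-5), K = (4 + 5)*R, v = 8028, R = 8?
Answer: sqrt(183046579)/151 ≈ 89.599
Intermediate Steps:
K = 72 (K = (4 + 5)*8 = 9*8 = 72)
b = -35
O(s, N) = 1/151
sqrt(v + O(b, K)) = sqrt(8028 + 1/151) = sqrt(1212229/151) = sqrt(183046579)/151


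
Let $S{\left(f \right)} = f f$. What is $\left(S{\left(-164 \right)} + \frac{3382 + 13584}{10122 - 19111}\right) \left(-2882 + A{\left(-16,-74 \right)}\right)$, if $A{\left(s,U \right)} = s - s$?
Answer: $- \frac{696726894996}{8989} \approx -7.7509 \cdot 10^{7}$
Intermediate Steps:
$A{\left(s,U \right)} = 0$
$S{\left(f \right)} = f^{2}$
$\left(S{\left(-164 \right)} + \frac{3382 + 13584}{10122 - 19111}\right) \left(-2882 + A{\left(-16,-74 \right)}\right) = \left(\left(-164\right)^{2} + \frac{3382 + 13584}{10122 - 19111}\right) \left(-2882 + 0\right) = \left(26896 + \frac{16966}{-8989}\right) \left(-2882\right) = \left(26896 + 16966 \left(- \frac{1}{8989}\right)\right) \left(-2882\right) = \left(26896 - \frac{16966}{8989}\right) \left(-2882\right) = \frac{241751178}{8989} \left(-2882\right) = - \frac{696726894996}{8989}$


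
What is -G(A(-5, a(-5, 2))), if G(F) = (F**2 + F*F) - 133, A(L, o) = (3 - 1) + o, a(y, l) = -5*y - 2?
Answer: -1117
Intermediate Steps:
a(y, l) = -2 - 5*y
A(L, o) = 2 + o
G(F) = -133 + 2*F**2 (G(F) = (F**2 + F**2) - 133 = 2*F**2 - 133 = -133 + 2*F**2)
-G(A(-5, a(-5, 2))) = -(-133 + 2*(2 + (-2 - 5*(-5)))**2) = -(-133 + 2*(2 + (-2 + 25))**2) = -(-133 + 2*(2 + 23)**2) = -(-133 + 2*25**2) = -(-133 + 2*625) = -(-133 + 1250) = -1*1117 = -1117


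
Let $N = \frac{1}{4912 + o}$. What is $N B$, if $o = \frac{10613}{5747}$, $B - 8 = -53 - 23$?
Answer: $- \frac{390796}{28239877} \approx -0.013838$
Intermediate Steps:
$B = -68$ ($B = 8 - 76 = -68$)
$o = \frac{10613}{5747}$ ($o = 10613 \cdot \frac{1}{5747} = \frac{10613}{5747} \approx 1.8467$)
$N = \frac{5747}{28239877}$ ($N = \frac{1}{4912 + \frac{10613}{5747}} = \frac{1}{\frac{28239877}{5747}} = \frac{5747}{28239877} \approx 0.00020351$)
$N B = \frac{5747}{28239877} \left(-68\right) = - \frac{390796}{28239877}$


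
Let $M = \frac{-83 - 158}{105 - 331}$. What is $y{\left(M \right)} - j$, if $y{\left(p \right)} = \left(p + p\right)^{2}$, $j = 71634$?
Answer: $- \frac{914636465}{12769} \approx -71630.0$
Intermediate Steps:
$M = \frac{241}{226}$ ($M = - \frac{241}{-226} = \left(-241\right) \left(- \frac{1}{226}\right) = \frac{241}{226} \approx 1.0664$)
$y{\left(p \right)} = 4 p^{2}$ ($y{\left(p \right)} = \left(2 p\right)^{2} = 4 p^{2}$)
$y{\left(M \right)} - j = 4 \left(\frac{241}{226}\right)^{2} - 71634 = 4 \cdot \frac{58081}{51076} - 71634 = \frac{58081}{12769} - 71634 = - \frac{914636465}{12769}$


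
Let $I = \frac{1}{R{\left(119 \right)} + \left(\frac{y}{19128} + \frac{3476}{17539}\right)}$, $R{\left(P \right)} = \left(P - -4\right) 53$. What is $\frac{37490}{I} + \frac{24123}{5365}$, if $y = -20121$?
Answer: $\frac{73304800771309489911}{299980391180} \approx 2.4437 \cdot 10^{8}$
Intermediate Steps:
$R{\left(P \right)} = 212 + 53 P$ ($R{\left(P \right)} = \left(P + 4\right) 53 = \left(4 + P\right) 53 = 212 + 53 P$)
$I = \frac{111828664}{728915589519}$ ($I = \frac{1}{\left(212 + 53 \cdot 119\right) + \left(- \frac{20121}{19128} + \frac{3476}{17539}\right)} = \frac{1}{\left(212 + 6307\right) + \left(\left(-20121\right) \frac{1}{19128} + 3476 \cdot \frac{1}{17539}\right)} = \frac{1}{6519 + \left(- \frac{6707}{6376} + \frac{3476}{17539}\right)} = \frac{1}{6519 - \frac{95471097}{111828664}} = \frac{1}{\frac{728915589519}{111828664}} = \frac{111828664}{728915589519} \approx 0.00015342$)
$\frac{37490}{I} + \frac{24123}{5365} = \frac{37490}{\frac{111828664}{728915589519}} + \frac{24123}{5365} = 37490 \cdot \frac{728915589519}{111828664} + 24123 \cdot \frac{1}{5365} = \frac{13663522725533655}{55914332} + \frac{24123}{5365} = \frac{73304800771309489911}{299980391180}$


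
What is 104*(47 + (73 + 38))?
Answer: 16432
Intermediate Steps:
104*(47 + (73 + 38)) = 104*(47 + 111) = 104*158 = 16432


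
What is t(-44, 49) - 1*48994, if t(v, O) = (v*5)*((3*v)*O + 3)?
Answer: 1373306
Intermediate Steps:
t(v, O) = 5*v*(3 + 3*O*v) (t(v, O) = (5*v)*(3*O*v + 3) = (5*v)*(3 + 3*O*v) = 5*v*(3 + 3*O*v))
t(-44, 49) - 1*48994 = 15*(-44)*(1 + 49*(-44)) - 1*48994 = 15*(-44)*(1 - 2156) - 48994 = 15*(-44)*(-2155) - 48994 = 1422300 - 48994 = 1373306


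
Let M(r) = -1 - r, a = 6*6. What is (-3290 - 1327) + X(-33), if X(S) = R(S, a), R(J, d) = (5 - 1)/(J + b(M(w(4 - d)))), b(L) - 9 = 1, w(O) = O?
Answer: -106195/23 ≈ -4617.2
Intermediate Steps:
a = 36
b(L) = 10 (b(L) = 9 + 1 = 10)
R(J, d) = 4/(10 + J) (R(J, d) = (5 - 1)/(J + 10) = 4/(10 + J))
X(S) = 4/(10 + S)
(-3290 - 1327) + X(-33) = (-3290 - 1327) + 4/(10 - 33) = -4617 + 4/(-23) = -4617 + 4*(-1/23) = -4617 - 4/23 = -106195/23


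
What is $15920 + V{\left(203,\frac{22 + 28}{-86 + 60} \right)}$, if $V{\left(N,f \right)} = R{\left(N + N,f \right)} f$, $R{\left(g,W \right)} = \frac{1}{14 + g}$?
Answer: $\frac{17384635}{1092} \approx 15920.0$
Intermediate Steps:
$V{\left(N,f \right)} = \frac{f}{14 + 2 N}$ ($V{\left(N,f \right)} = \frac{f}{14 + \left(N + N\right)} = \frac{f}{14 + 2 N}$)
$15920 + V{\left(203,\frac{22 + 28}{-86 + 60} \right)} = 15920 + \frac{\left(22 + 28\right) \frac{1}{-86 + 60}}{2 \left(7 + 203\right)} = 15920 + \frac{50 \frac{1}{-26}}{2 \cdot 210} = 15920 + \frac{1}{2} \cdot 50 \left(- \frac{1}{26}\right) \frac{1}{210} = 15920 + \frac{1}{2} \left(- \frac{25}{13}\right) \frac{1}{210} = 15920 - \frac{5}{1092} = \frac{17384635}{1092}$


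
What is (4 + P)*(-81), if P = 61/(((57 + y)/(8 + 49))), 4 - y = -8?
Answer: -101331/23 ≈ -4405.7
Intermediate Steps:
y = 12 (y = 4 - 1*(-8) = 4 + 8 = 12)
P = 1159/23 (P = 61/(((57 + 12)/(8 + 49))) = 61/((69/57)) = 61/((69*(1/57))) = 61/(23/19) = 61*(19/23) = 1159/23 ≈ 50.391)
(4 + P)*(-81) = (4 + 1159/23)*(-81) = (1251/23)*(-81) = -101331/23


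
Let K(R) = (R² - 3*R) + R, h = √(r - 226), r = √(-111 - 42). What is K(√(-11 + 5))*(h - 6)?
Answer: I*√6*(2 - I*√6)*(6 - √(-226 + 3*I*√17)) ≈ 107.21 - 62.854*I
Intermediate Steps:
r = 3*I*√17 (r = √(-153) = 3*I*√17 ≈ 12.369*I)
h = √(-226 + 3*I*√17) (h = √(3*I*√17 - 226) = √(-226 + 3*I*√17) ≈ 0.41124 + 15.039*I)
K(R) = R² - 2*R
K(√(-11 + 5))*(h - 6) = (√(-11 + 5)*(-2 + √(-11 + 5)))*(√(-226 + 3*I*√17) - 6) = (√(-6)*(-2 + √(-6)))*(-6 + √(-226 + 3*I*√17)) = ((I*√6)*(-2 + I*√6))*(-6 + √(-226 + 3*I*√17)) = (I*√6*(-2 + I*√6))*(-6 + √(-226 + 3*I*√17)) = I*√6*(-6 + √(-226 + 3*I*√17))*(-2 + I*√6)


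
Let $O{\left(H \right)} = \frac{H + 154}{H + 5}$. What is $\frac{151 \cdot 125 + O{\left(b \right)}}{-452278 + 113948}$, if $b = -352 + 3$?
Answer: $- \frac{1298639}{23277104} \approx -0.05579$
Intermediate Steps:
$b = -349$
$O{\left(H \right)} = \frac{154 + H}{5 + H}$
$\frac{151 \cdot 125 + O{\left(b \right)}}{-452278 + 113948} = \frac{151 \cdot 125 + \frac{154 - 349}{5 - 349}}{-452278 + 113948} = \frac{18875 + \frac{1}{-344} \left(-195\right)}{-338330} = \left(18875 - - \frac{195}{344}\right) \left(- \frac{1}{338330}\right) = \left(18875 + \frac{195}{344}\right) \left(- \frac{1}{338330}\right) = \frac{6493195}{344} \left(- \frac{1}{338330}\right) = - \frac{1298639}{23277104}$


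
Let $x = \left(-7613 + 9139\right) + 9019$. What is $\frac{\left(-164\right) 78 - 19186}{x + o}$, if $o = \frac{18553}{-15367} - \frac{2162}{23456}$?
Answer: $- \frac{5763208700128}{1900229734609} \approx -3.0329$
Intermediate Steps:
$x = 10545$ ($x = 1526 + 9019 = 10545$)
$o = - \frac{234201311}{180224176}$ ($o = 18553 \left(- \frac{1}{15367}\right) - \frac{1081}{11728} = - \frac{18553}{15367} - \frac{1081}{11728} = - \frac{234201311}{180224176} \approx -1.2995$)
$\frac{\left(-164\right) 78 - 19186}{x + o} = \frac{\left(-164\right) 78 - 19186}{10545 - \frac{234201311}{180224176}} = \frac{-12792 - 19186}{\frac{1900229734609}{180224176}} = \left(-31978\right) \frac{180224176}{1900229734609} = - \frac{5763208700128}{1900229734609}$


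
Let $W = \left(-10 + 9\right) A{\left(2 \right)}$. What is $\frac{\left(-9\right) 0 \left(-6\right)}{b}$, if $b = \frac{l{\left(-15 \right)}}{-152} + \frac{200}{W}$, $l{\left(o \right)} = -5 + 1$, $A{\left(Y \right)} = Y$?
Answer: $0$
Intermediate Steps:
$l{\left(o \right)} = -4$
$W = -2$ ($W = \left(-10 + 9\right) 2 = \left(-1\right) 2 = -2$)
$b = - \frac{3799}{38}$ ($b = - \frac{4}{-152} + \frac{200}{-2} = \left(-4\right) \left(- \frac{1}{152}\right) + 200 \left(- \frac{1}{2}\right) = \frac{1}{38} - 100 = - \frac{3799}{38} \approx -99.974$)
$\frac{\left(-9\right) 0 \left(-6\right)}{b} = \frac{\left(-9\right) 0 \left(-6\right)}{- \frac{3799}{38}} = 0 \left(-6\right) \left(- \frac{38}{3799}\right) = 0 \left(- \frac{38}{3799}\right) = 0$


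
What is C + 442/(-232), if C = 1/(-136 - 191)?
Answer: -72383/37932 ≈ -1.9082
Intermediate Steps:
C = -1/327 (C = 1/(-327) = -1/327 ≈ -0.0030581)
C + 442/(-232) = -1/327 + 442/(-232) = -1/327 + 442*(-1/232) = -1/327 - 221/116 = -72383/37932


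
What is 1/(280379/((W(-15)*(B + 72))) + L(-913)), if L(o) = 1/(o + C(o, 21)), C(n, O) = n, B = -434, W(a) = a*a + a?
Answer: -69406260/256024037 ≈ -0.27109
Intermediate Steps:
W(a) = a + a**2 (W(a) = a**2 + a = a + a**2)
L(o) = 1/(2*o) (L(o) = 1/(o + o) = 1/(2*o))
1/(280379/((W(-15)*(B + 72))) + L(-913)) = 1/(280379/(((-15*(1 - 15))*(-434 + 72))) + (1/2)/(-913)) = 1/(280379/((-15*(-14)*(-362))) + (1/2)*(-1/913)) = 1/(280379/((210*(-362))) - 1/1826) = 1/(280379/(-76020) - 1/1826) = 1/(280379*(-1/76020) - 1/1826) = 1/(-280379/76020 - 1/1826) = 1/(-256024037/69406260) = -69406260/256024037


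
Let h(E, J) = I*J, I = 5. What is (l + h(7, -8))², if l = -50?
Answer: 8100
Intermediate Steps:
h(E, J) = 5*J
(l + h(7, -8))² = (-50 + 5*(-8))² = (-50 - 40)² = (-90)² = 8100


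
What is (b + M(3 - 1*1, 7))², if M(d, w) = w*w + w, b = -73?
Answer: 289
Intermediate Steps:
M(d, w) = w + w² (M(d, w) = w² + w = w + w²)
(b + M(3 - 1*1, 7))² = (-73 + 7*(1 + 7))² = (-73 + 7*8)² = (-73 + 56)² = (-17)² = 289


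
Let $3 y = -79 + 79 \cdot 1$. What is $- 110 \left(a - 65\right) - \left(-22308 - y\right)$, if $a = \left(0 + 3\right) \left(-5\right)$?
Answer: $31108$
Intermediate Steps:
$a = -15$ ($a = 3 \left(-5\right) = -15$)
$y = 0$ ($y = \frac{-79 + 79 \cdot 1}{3} = \frac{-79 + 79}{3} = \frac{1}{3} \cdot 0 = 0$)
$- 110 \left(a - 65\right) - \left(-22308 - y\right) = - 110 \left(-15 - 65\right) - \left(-22308 - 0\right) = \left(-110\right) \left(-80\right) - \left(-22308 + 0\right) = 8800 - -22308 = 8800 + 22308 = 31108$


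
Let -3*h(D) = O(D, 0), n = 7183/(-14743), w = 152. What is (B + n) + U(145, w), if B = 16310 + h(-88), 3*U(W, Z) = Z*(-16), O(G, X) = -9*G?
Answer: 673822009/44229 ≈ 15235.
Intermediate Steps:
n = -7183/14743 (n = 7183*(-1/14743) = -7183/14743 ≈ -0.48721)
h(D) = 3*D (h(D) = -(-3)*D = 3*D)
U(W, Z) = -16*Z/3 (U(W, Z) = (Z*(-16))/3 = (-16*Z)/3 = -16*Z/3)
B = 16046 (B = 16310 + 3*(-88) = 16310 - 264 = 16046)
(B + n) + U(145, w) = (16046 - 7183/14743) - 16/3*152 = 236558995/14743 - 2432/3 = 673822009/44229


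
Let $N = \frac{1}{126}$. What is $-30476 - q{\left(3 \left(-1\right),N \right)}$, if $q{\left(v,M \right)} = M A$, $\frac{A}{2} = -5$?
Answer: $- \frac{1919983}{63} \approx -30476.0$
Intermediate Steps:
$A = -10$ ($A = 2 \left(-5\right) = -10$)
$N = \frac{1}{126} \approx 0.0079365$
$q{\left(v,M \right)} = - 10 M$ ($q{\left(v,M \right)} = M \left(-10\right) = - 10 M$)
$-30476 - q{\left(3 \left(-1\right),N \right)} = -30476 - \left(-10\right) \frac{1}{126} = -30476 - - \frac{5}{63} = -30476 + \frac{5}{63} = - \frac{1919983}{63}$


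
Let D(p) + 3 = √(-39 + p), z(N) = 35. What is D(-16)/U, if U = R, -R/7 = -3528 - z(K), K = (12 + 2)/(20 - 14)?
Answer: -3/24941 + I*√55/24941 ≈ -0.00012028 + 0.00029735*I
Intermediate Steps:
K = 7/3 (K = 14/6 = 14*(⅙) = 7/3 ≈ 2.3333)
D(p) = -3 + √(-39 + p)
R = 24941 (R = -7*(-3528 - 1*35) = -7*(-3528 - 35) = -7*(-3563) = 24941)
U = 24941
D(-16)/U = (-3 + √(-39 - 16))/24941 = (-3 + √(-55))*(1/24941) = (-3 + I*√55)*(1/24941) = -3/24941 + I*√55/24941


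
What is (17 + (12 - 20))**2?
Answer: 81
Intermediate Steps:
(17 + (12 - 20))**2 = (17 - 8)**2 = 9**2 = 81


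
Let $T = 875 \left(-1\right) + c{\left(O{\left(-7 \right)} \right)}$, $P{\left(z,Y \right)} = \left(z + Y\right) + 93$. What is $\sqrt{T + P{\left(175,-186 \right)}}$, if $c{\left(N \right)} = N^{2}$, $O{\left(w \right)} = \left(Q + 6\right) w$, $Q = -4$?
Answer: $i \sqrt{597} \approx 24.434 i$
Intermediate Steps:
$P{\left(z,Y \right)} = 93 + Y + z$ ($P{\left(z,Y \right)} = \left(Y + z\right) + 93 = 93 + Y + z$)
$O{\left(w \right)} = 2 w$ ($O{\left(w \right)} = \left(-4 + 6\right) w = 2 w$)
$T = -679$ ($T = 875 \left(-1\right) + \left(2 \left(-7\right)\right)^{2} = -875 + \left(-14\right)^{2} = -875 + 196 = -679$)
$\sqrt{T + P{\left(175,-186 \right)}} = \sqrt{-679 + \left(93 - 186 + 175\right)} = \sqrt{-679 + 82} = \sqrt{-597} = i \sqrt{597}$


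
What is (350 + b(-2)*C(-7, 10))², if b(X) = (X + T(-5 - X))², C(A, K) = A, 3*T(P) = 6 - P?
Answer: 117649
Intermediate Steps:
T(P) = 2 - P/3 (T(P) = (6 - P)/3 = 2 - P/3)
b(X) = (11/3 + 4*X/3)² (b(X) = (X + (2 - (-5 - X)/3))² = (X + (2 + (5/3 + X/3)))² = (X + (11/3 + X/3))² = (11/3 + 4*X/3)²)
(350 + b(-2)*C(-7, 10))² = (350 + ((11 + 4*(-2))²/9)*(-7))² = (350 + ((11 - 8)²/9)*(-7))² = (350 + ((⅑)*3²)*(-7))² = (350 + ((⅑)*9)*(-7))² = (350 + 1*(-7))² = (350 - 7)² = 343² = 117649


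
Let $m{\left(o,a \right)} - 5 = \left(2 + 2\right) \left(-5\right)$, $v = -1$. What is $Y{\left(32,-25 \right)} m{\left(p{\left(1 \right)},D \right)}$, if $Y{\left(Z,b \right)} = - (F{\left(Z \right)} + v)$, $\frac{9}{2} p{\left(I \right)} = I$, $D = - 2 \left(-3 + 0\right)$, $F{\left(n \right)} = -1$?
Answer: $-30$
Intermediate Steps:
$D = 6$ ($D = \left(-2\right) \left(-3\right) = 6$)
$p{\left(I \right)} = \frac{2 I}{9}$
$m{\left(o,a \right)} = -15$ ($m{\left(o,a \right)} = 5 + \left(2 + 2\right) \left(-5\right) = 5 + 4 \left(-5\right) = 5 - 20 = -15$)
$Y{\left(Z,b \right)} = 2$ ($Y{\left(Z,b \right)} = - (-1 - 1) = \left(-1\right) \left(-2\right) = 2$)
$Y{\left(32,-25 \right)} m{\left(p{\left(1 \right)},D \right)} = 2 \left(-15\right) = -30$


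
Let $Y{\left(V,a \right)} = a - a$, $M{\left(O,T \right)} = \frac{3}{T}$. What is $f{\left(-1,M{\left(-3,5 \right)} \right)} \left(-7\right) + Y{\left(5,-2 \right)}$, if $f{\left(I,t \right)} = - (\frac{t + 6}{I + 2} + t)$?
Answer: $\frac{252}{5} \approx 50.4$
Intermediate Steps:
$Y{\left(V,a \right)} = 0$
$f{\left(I,t \right)} = - t - \frac{6 + t}{2 + I}$ ($f{\left(I,t \right)} = - (\frac{6 + t}{2 + I} + t) = - (t + \frac{6 + t}{2 + I}) = - t - \frac{6 + t}{2 + I}$)
$f{\left(-1,M{\left(-3,5 \right)} \right)} \left(-7\right) + Y{\left(5,-2 \right)} = \frac{-6 - 3 \cdot \frac{3}{5} - - \frac{3}{5}}{2 - 1} \left(-7\right) + 0 = \frac{-6 - 3 \cdot 3 \cdot \frac{1}{5} - - \frac{3}{5}}{1} \left(-7\right) + 0 = 1 \left(-6 - \frac{9}{5} - \left(-1\right) \frac{3}{5}\right) \left(-7\right) + 0 = 1 \left(-6 - \frac{9}{5} + \frac{3}{5}\right) \left(-7\right) + 0 = 1 \left(- \frac{36}{5}\right) \left(-7\right) + 0 = \left(- \frac{36}{5}\right) \left(-7\right) + 0 = \frac{252}{5} + 0 = \frac{252}{5}$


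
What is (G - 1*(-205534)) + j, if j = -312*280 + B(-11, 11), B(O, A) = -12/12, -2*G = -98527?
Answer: 334873/2 ≈ 1.6744e+5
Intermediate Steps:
G = 98527/2 (G = -½*(-98527) = 98527/2 ≈ 49264.)
B(O, A) = -1 (B(O, A) = -12*1/12 = -1)
j = -87361 (j = -312*280 - 1 = -87360 - 1 = -87361)
(G - 1*(-205534)) + j = (98527/2 - 1*(-205534)) - 87361 = (98527/2 + 205534) - 87361 = 509595/2 - 87361 = 334873/2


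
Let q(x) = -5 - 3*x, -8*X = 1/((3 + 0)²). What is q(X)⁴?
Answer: 200533921/331776 ≈ 604.43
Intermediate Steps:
X = -1/72 (X = -1/(8*(3 + 0)²) = -1/(8*(3²)) = -⅛/9 = -⅛*⅑ = -1/72 ≈ -0.013889)
q(X)⁴ = (-5 - 3*(-1/72))⁴ = (-5 + 1/24)⁴ = (-119/24)⁴ = 200533921/331776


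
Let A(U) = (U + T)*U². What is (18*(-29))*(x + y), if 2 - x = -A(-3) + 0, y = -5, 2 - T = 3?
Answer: 20358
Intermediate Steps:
T = -1 (T = 2 - 1*3 = 2 - 3 = -1)
A(U) = U²*(-1 + U) (A(U) = (U - 1)*U² = (-1 + U)*U² = U²*(-1 + U))
x = -34 (x = 2 - (-(-3)²*(-1 - 3) + 0) = 2 - (-9*(-4) + 0) = 2 - (-1*(-36) + 0) = 2 - (36 + 0) = 2 - 1*36 = 2 - 36 = -34)
(18*(-29))*(x + y) = (18*(-29))*(-34 - 5) = -522*(-39) = 20358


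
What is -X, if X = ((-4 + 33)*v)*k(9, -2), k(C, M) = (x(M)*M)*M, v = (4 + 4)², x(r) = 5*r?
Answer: 74240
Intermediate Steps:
v = 64 (v = 8² = 64)
k(C, M) = 5*M³ (k(C, M) = ((5*M)*M)*M = (5*M²)*M = 5*M³)
X = -74240 (X = ((-4 + 33)*64)*(5*(-2)³) = (29*64)*(5*(-8)) = 1856*(-40) = -74240)
-X = -1*(-74240) = 74240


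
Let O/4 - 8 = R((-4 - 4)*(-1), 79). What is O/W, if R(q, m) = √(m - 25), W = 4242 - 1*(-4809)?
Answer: 32/9051 + 4*√6/3017 ≈ 0.0067831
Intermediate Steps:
W = 9051 (W = 4242 + 4809 = 9051)
R(q, m) = √(-25 + m)
O = 32 + 12*√6 (O = 32 + 4*√(-25 + 79) = 32 + 4*√54 = 32 + 4*(3*√6) = 32 + 12*√6 ≈ 61.394)
O/W = (32 + 12*√6)/9051 = (32 + 12*√6)*(1/9051) = 32/9051 + 4*√6/3017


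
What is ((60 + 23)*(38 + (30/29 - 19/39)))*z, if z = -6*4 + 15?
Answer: -10855653/377 ≈ -28795.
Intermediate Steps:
z = -9 (z = -24 + 15 = -9)
((60 + 23)*(38 + (30/29 - 19/39)))*z = ((60 + 23)*(38 + (30/29 - 19/39)))*(-9) = (83*(38 + (30*(1/29) - 19*1/39)))*(-9) = (83*(38 + (30/29 - 19/39)))*(-9) = (83*(38 + 619/1131))*(-9) = (83*(43597/1131))*(-9) = (3618551/1131)*(-9) = -10855653/377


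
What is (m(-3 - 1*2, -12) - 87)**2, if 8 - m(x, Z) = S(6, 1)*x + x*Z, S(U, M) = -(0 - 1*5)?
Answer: 12996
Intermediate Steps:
S(U, M) = 5 (S(U, M) = -(0 - 5) = -1*(-5) = 5)
m(x, Z) = 8 - 5*x - Z*x (m(x, Z) = 8 - (5*x + x*Z) = 8 - (5*x + Z*x) = 8 + (-5*x - Z*x) = 8 - 5*x - Z*x)
(m(-3 - 1*2, -12) - 87)**2 = ((8 - 5*(-3 - 1*2) - 1*(-12)*(-3 - 1*2)) - 87)**2 = ((8 - 5*(-3 - 2) - 1*(-12)*(-3 - 2)) - 87)**2 = ((8 - 5*(-5) - 1*(-12)*(-5)) - 87)**2 = ((8 + 25 - 60) - 87)**2 = (-27 - 87)**2 = (-114)**2 = 12996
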